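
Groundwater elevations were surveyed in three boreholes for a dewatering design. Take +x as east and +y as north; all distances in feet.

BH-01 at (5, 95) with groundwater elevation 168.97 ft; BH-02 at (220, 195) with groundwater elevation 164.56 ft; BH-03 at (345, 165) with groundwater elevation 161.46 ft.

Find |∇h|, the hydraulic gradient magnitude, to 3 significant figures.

Three-point gradient (reference BH-01): Δ to BH-02 = (215, 100, -4.41), Δ to BH-03 = (340, 70, -7.51).
∂h/∂x = -0.02334, ∂h/∂y = +0.006082 (det = -18950).
|∇h| = √(-0.02334² + 0.006082²) = 0.02412

0.0241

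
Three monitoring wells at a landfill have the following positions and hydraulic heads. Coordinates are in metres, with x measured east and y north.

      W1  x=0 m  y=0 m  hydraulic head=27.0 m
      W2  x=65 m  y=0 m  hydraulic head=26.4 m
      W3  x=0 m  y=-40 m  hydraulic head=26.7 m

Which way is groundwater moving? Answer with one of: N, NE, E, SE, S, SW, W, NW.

SE

∂h/∂x = (26.4 − 27.0) / (65 − 0) = -0.009231
∂h/∂y = (26.7 − 27.0) / (-40 − 0) = +0.007500
Flow = −∇h = (+0.009231 east, -0.007500 north), which points southeast.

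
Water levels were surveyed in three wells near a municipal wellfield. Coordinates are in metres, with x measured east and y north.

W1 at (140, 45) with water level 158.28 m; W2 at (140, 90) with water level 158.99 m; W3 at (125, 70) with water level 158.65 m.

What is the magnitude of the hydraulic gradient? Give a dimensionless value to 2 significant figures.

With h = a·x + b·y + c and W1 as origin, the differences give:
  0·a + 45·b = +0.71
  (-15)·a + 25·b = +0.37
Eliminate b (×25 and ×45, subtract): 675·a = 1.100 → a = ∂h/∂x = +0.001630
Back-substitute: b = ∂h/∂y = +0.01578.
|∇h| = √(0.001630² + 0.01578²) = 0.01586

0.016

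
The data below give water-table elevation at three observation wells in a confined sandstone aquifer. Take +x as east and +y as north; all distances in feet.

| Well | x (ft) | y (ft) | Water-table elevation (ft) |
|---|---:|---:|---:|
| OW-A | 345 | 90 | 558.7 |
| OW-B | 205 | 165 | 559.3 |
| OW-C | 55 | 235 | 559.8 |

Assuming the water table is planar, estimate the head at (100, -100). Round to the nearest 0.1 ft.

555.3 ft

With h = a·x + b·y + c and OW-A as origin, the differences give:
  (-140)·a + 75·b = +0.6
  (-290)·a + 145·b = +1.1
Eliminate b (×145 and ×75, subtract): 1450·a = 4.50 → a = ∂h/∂x = +0.003103
Back-substitute: b = ∂h/∂y = +0.01379.
h(100, -100) = 558.7 + (+0.003103)·(-245) + (+0.01379)·(-190) = 558.7 -0.760 -2.621 = 555.319 ft.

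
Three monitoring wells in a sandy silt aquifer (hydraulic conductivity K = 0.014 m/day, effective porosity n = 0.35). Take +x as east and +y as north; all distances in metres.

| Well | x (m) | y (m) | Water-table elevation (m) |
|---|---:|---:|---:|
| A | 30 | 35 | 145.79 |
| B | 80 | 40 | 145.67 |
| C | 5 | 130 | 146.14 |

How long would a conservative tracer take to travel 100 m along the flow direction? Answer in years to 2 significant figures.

With h = a·x + b·y + c and A as origin, the differences give:
  50·a + 5·b = -0.12
  (-25)·a + 95·b = +0.35
Eliminate b (×95 and ×5, subtract): 4875·a = -13.150 → a = ∂h/∂x = -0.002697
Back-substitute: b = ∂h/∂y = +0.002974.
|∇h| = √(-0.002697² + 0.002974²) = 0.004015
Seepage velocity v = K·i/n = 0.014 × 0.004015 / 0.35 = 0.0001606 m/day.
t = 100 / 0.0001606 = 6.227e+05 days = 1.7e+03 years.

1700 years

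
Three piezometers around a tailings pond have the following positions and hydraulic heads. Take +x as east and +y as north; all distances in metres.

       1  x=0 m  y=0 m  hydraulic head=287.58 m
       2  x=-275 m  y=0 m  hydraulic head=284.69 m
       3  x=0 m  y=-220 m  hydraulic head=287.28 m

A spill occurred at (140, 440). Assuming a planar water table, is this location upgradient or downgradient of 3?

upgradient

∂h/∂x = (284.69 − 287.58) / (-275 − 0) = +0.01051
∂h/∂y = (287.28 − 287.58) / (-220 − 0) = +0.001364
Head at (140, 440) = 287.58 + (+0.01051)·(140) + (+0.001364)·(440) = 289.65 m.
That is higher than the 287.28 m at 3, so the point is upgradient.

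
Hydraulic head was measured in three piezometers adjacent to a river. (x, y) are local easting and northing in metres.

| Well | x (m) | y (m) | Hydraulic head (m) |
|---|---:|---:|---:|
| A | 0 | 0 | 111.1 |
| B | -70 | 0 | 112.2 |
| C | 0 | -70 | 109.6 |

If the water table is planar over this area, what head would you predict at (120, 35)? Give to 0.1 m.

110.0 m

∂h/∂x = (112.2 − 111.1) / (-70 − 0) = -0.01571
∂h/∂y = (109.6 − 111.1) / (-70 − 0) = +0.02143
h(120, 35) = 111.1 + (-0.01571)·(120) + (+0.02143)·(35) = 111.1 -1.886 +0.750 = 109.964 m.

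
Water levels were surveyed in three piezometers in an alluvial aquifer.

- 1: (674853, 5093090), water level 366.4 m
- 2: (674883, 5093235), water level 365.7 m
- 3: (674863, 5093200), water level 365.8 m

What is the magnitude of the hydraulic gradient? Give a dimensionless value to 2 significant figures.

0.0080

With h = a·x + b·y + c and 1 as origin, the differences give:
  30·a + 145·b = -0.7
  10·a + 110·b = -0.6
Eliminate b (×110 and ×145, subtract): 1850·a = 10.00 → a = ∂h/∂x = +0.005405
Back-substitute: b = ∂h/∂y = -0.005946.
|∇h| = √(0.005405² + -0.005946²) = 0.008035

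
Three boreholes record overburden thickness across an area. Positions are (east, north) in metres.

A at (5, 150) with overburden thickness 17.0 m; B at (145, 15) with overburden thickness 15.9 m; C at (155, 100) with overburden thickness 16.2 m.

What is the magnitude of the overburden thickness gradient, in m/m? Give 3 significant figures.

With d = a·x + b·y + c and A as origin, the differences give:
  140·a + (-135)·b = -1.1
  150·a + (-50)·b = -0.8
Eliminate b (×(-50) and ×(-135), subtract): 13250·a = -53.00 → a = ∂d/∂x = -0.004000
Back-substitute: b = ∂d/∂y = +0.004000.
|∇f| = √(-0.004000² + 0.004000²) = 0.005657 m/m

0.00566 m/m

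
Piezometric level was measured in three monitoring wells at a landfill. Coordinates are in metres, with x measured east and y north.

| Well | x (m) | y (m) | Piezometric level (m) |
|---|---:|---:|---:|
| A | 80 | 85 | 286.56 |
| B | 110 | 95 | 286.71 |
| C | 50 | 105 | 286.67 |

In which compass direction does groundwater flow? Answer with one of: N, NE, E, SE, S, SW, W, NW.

S

Differences from A: to B (Δx, Δy, Δh) = (30, 10, +0.15); to C = (-30, 20, +0.11).
Solve a·Δx + b·Δy = Δh: det = 30·20 − (-30)·10 = 900.
∂h/∂x = [(+0.15)·20 − (+0.11)·10] / 900 = +0.002111
∂h/∂y = [30·(+0.11) − (-30)·(+0.15)] / 900 = +0.008667
Flow = −∇h = (-0.002111 east, -0.008667 north), which points south.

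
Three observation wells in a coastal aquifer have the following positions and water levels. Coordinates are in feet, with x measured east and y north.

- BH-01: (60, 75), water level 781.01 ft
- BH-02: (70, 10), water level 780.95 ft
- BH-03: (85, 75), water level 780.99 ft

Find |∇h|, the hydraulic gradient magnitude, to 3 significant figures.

Taking BH-01 as reference: BH-02−BH-01 = (10, -65, -0.06); BH-03−BH-01 = (25, 0, -0.02).
Determinant of the coordinate differences = 10·0 − 25·(-65) = 1625.
∂h/∂x = [(-0.06)·0 − (-0.02)·(-65)] / 1625 = -0.0008000
∂h/∂y = [10·(-0.02) − 25·(-0.06)] / 1625 = +0.0008000
|∇h| = √(-0.0008000² + 0.0008000²) = 0.001131

0.00113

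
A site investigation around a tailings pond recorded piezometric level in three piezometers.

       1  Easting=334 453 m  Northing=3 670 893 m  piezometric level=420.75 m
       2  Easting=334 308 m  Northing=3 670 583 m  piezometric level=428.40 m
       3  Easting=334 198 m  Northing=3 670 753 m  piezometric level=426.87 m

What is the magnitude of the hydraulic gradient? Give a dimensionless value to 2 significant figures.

Taking 1 as reference: 2−1 = (-145, -310, +7.65); 3−1 = (-255, -140, +6.12).
Solve a·Δx + b·Δy = Δh: det = (-145)·(-140) − (-255)·(-310) = -58750.
∂h/∂x = [(+7.65)·(-140) − (+6.12)·(-310)] / -58750 = -0.01406
∂h/∂y = [(-145)·(+6.12) − (-255)·(+7.65)] / -58750 = -0.01810
|∇h| = √(-0.01406² + -0.01810²) = 0.02292

0.023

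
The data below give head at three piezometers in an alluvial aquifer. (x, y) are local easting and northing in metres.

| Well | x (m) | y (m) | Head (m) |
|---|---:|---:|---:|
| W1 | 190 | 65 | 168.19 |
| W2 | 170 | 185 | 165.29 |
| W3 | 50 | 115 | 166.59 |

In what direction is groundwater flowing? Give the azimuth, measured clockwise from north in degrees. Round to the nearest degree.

353°

Taking W1 as reference: W2−W1 = (-20, 120, -2.90); W3−W1 = (-140, 50, -1.60).
Solve a·Δx + b·Δy = Δh: det = (-20)·50 − (-140)·120 = 15800.
∂h/∂x = [(-2.90)·50 − (-1.60)·120] / 15800 = +0.002975
∂h/∂y = [(-20)·(-1.60) − (-140)·(-2.90)] / 15800 = -0.02367
Flow direction (−∇h) has components (-0.002975 E, +0.02367 N).
Azimuth = atan2(E, N) = atan2(-0.002975, +0.02367) = 352.8° ≈ 353°.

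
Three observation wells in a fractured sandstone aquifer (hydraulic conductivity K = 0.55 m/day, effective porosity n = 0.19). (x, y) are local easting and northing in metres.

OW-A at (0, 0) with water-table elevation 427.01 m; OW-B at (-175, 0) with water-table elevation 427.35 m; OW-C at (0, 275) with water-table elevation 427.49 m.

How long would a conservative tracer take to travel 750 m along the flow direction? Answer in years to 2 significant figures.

270 years

∂h/∂x = (427.35 − 427.01) / (-175 − 0) = -0.001943
∂h/∂y = (427.49 − 427.01) / (275 − 0) = +0.001745
|∇h| = √(-0.001943² + 0.001745²) = 0.002612
Seepage velocity v = K·i/n = 0.55 × 0.002612 / 0.19 = 0.007561 m/day.
t = 750 / 0.007561 = 9.919e+04 days = 272 years.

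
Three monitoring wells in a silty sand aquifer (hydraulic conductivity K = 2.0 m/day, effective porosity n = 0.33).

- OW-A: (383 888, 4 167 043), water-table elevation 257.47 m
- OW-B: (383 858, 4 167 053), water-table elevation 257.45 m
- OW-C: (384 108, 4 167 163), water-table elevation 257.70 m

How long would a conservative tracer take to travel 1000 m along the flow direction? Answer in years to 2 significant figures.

Taking OW-A as reference: OW-B−OW-A = (-30, 10, -0.02); OW-C−OW-A = (220, 120, +0.23).
Solve a·Δx + b·Δy = Δh: det = (-30)·120 − 220·10 = -5800.
∂h/∂x = [(-0.02)·120 − (+0.23)·10] / -5800 = +0.0008103
∂h/∂y = [(-30)·(+0.23) − 220·(-0.02)] / -5800 = +0.0004310
|∇h| = √(0.0008103² + 0.0004310²) = 0.0009178
Seepage velocity v = K·i/n = 2.0 × 0.0009178 / 0.33 = 0.005562 m/day.
t = 1000 / 0.005562 = 1.798e+05 days = 492 years.

490 years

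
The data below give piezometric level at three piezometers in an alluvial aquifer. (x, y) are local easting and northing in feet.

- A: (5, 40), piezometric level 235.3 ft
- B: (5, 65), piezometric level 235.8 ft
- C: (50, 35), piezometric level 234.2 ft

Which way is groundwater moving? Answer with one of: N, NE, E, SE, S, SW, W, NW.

SE

Differences from A: to B (Δx, Δy, Δh) = (0, 25, +0.5); to C = (45, -5, -1.1).
Solve a·Δx + b·Δy = Δh: det = 0·(-5) − 45·25 = -1125.
∂h/∂x = [(+0.5)·(-5) − (-1.1)·25] / -1125 = -0.02222
∂h/∂y = [0·(-1.1) − 45·(+0.5)] / -1125 = +0.02000
Flow = −∇h = (+0.02222 east, -0.02000 north), which points southeast.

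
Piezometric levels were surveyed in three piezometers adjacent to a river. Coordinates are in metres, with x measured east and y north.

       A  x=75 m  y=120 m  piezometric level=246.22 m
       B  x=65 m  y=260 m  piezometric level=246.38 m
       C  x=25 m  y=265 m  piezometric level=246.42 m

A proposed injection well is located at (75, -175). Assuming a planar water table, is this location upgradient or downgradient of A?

Differences from A: to B (Δx, Δy, Δh) = (-10, 140, +0.16); to C = (-50, 145, +0.20).
Solve a·Δx + b·Δy = Δh: det = (-10)·145 − (-50)·140 = 5550.
∂h/∂x = [(+0.16)·145 − (+0.20)·140] / 5550 = -0.0008649
∂h/∂y = [(-10)·(+0.20) − (-50)·(+0.16)] / 5550 = +0.001081
Head at (75, -175) = 246.22 + (-0.0008649)·(0) + (+0.001081)·(-295) = 245.90 m.
That is lower than the 246.22 m at A, so the point is downgradient.

downgradient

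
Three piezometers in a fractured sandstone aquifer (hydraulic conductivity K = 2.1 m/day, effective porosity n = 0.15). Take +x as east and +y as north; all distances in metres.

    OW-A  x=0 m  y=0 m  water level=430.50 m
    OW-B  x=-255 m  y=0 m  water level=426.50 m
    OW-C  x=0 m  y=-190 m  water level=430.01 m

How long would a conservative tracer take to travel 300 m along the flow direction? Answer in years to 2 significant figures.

3.7 years

∂h/∂x = (426.50 − 430.50) / (-255 − 0) = +0.01569
∂h/∂y = (430.01 − 430.50) / (-190 − 0) = +0.002579
|∇h| = √(0.01569² + 0.002579²) = 0.0159
Seepage velocity v = K·i/n = 2.1 × 0.0159 / 0.15 = 0.2226 m/day.
t = 300 / 0.2226 = 1348 days = 3.69 years.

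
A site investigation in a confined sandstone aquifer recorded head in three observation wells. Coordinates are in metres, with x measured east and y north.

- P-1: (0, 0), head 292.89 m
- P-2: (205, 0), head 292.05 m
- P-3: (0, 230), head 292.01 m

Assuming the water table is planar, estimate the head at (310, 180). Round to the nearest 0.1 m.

290.9 m

∂h/∂x = (292.05 − 292.89) / (205 − 0) = -0.004098
∂h/∂y = (292.01 − 292.89) / (230 − 0) = -0.003826
h(310, 180) = 292.89 + (-0.004098)·(310) + (-0.003826)·(180) = 292.89 -1.270 -0.689 = 290.931 m.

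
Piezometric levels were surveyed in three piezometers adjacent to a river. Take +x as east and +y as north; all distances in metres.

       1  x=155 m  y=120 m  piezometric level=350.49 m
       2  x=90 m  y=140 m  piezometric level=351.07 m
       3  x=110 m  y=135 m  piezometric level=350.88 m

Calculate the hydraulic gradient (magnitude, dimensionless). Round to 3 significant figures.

0.0156

Taking 1 as reference: 2−1 = (-65, 20, +0.58); 3−1 = (-45, 15, +0.39).
Solve a·Δx + b·Δy = Δh: det = (-65)·15 − (-45)·20 = -75.
∂h/∂x = [(+0.58)·15 − (+0.39)·20] / -75 = -0.01200
∂h/∂y = [(-65)·(+0.39) − (-45)·(+0.58)] / -75 = -0.01000
|∇h| = √(-0.01200² + -0.01000²) = 0.01562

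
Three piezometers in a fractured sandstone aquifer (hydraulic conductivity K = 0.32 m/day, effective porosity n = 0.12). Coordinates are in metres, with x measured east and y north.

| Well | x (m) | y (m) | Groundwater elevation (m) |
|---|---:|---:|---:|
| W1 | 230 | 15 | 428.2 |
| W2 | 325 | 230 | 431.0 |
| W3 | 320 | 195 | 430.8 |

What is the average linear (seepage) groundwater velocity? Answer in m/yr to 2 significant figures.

With h = a·x + b·y + c and W1 as origin, the differences give:
  95·a + 215·b = +2.8
  90·a + 180·b = +2.6
Eliminate b (×180 and ×215, subtract): -2250·a = -55.00 → a = ∂h/∂x = +0.02444
Back-substitute: b = ∂h/∂y = +0.002222.
|∇h| = √(0.02444² + 0.002222²) = 0.02454
Seepage velocity v = K·i/n = 0.32 × 0.02454 / 0.12 = 0.06544 m/day = 23.9 m/yr.

24 m/yr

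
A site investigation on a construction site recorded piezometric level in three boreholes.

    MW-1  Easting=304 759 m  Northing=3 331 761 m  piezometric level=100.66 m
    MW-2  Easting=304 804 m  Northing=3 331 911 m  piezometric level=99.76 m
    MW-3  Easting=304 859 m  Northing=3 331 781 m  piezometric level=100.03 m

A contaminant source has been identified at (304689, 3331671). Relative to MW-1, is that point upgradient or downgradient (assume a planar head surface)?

With h = a·x + b·y + c and MW-1 as origin, the differences give:
  45·a + 150·b = -0.90
  100·a + 20·b = -0.63
Eliminate b (×20 and ×150, subtract): -14100·a = 76.500 → a = ∂h/∂x = -0.005426
Back-substitute: b = ∂h/∂y = -0.004372.
Head at (304689, 3331671) = 100.66 + (-0.005426)·(-70) + (-0.004372)·(-90) = 101.43 m.
That is higher than the 100.66 m at MW-1, so the point is upgradient.

upgradient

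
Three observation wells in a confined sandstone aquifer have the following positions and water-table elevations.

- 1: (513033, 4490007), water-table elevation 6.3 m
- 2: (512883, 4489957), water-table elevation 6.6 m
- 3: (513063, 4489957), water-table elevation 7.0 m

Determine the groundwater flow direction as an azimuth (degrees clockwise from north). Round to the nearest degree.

Differences from 1: to 2 (Δx, Δy, Δh) = (-150, -50, +0.3); to 3 = (30, -50, +0.7).
Determinant of the coordinate differences = (-150)·(-50) − 30·(-50) = 9000.
∂h/∂x = [(+0.3)·(-50) − (+0.7)·(-50)] / 9000 = +0.002222
∂h/∂y = [(-150)·(+0.7) − 30·(+0.3)] / 9000 = -0.01267
Flow direction (−∇h) has components (-0.002222 E, +0.01267 N).
Azimuth = atan2(E, N) = atan2(-0.002222, +0.01267) = 350.0° ≈ 350°.

350°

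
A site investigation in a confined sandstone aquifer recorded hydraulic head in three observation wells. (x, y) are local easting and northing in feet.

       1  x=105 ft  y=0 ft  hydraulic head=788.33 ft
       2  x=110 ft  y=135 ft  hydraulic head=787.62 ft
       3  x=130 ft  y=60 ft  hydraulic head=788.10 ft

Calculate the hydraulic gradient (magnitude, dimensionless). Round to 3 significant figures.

Three-point gradient (reference 1): Δ to 2 = (5, 135, -0.71), Δ to 3 = (25, 60, -0.23).
∂h/∂x = +0.003756, ∂h/∂y = -0.005398 (det = -3075).
|∇h| = √(0.003756² + -0.005398²) = 0.006576

0.00658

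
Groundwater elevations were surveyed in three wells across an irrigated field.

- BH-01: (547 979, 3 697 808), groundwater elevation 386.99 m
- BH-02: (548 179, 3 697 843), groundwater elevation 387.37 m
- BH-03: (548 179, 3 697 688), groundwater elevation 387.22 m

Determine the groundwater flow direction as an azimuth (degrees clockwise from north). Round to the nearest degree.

Taking BH-01 as reference: BH-02−BH-01 = (200, 35, +0.38); BH-03−BH-01 = (200, -120, +0.23).
Solve a·Δx + b·Δy = Δh: det = 200·(-120) − 200·35 = -31000.
∂h/∂x = [(+0.38)·(-120) − (+0.23)·35] / -31000 = +0.001731
∂h/∂y = [200·(+0.23) − 200·(+0.38)] / -31000 = +0.0009677
Flow direction (−∇h) has components (-0.001731 E, -0.0009677 N).
Azimuth = atan2(E, N) = atan2(-0.001731, -0.0009677) = 240.8° ≈ 241°.

241°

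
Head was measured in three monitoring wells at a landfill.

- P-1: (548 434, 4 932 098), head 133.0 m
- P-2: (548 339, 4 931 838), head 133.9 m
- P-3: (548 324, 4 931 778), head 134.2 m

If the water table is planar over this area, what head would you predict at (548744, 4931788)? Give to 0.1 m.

139.7 m

Taking P-1 as reference: P-2−P-1 = (-95, -260, +0.9); P-3−P-1 = (-110, -320, +1.2).
Determinant of the coordinate differences = (-95)·(-320) − (-110)·(-260) = 1800.
∂h/∂x = [(+0.9)·(-320) − (+1.2)·(-260)] / 1800 = +0.01333
∂h/∂y = [(-95)·(+1.2) − (-110)·(+0.9)] / 1800 = -0.008333
h(548744, 4931788) = 133.0 + (+0.01333)·(310) + (-0.008333)·(-310) = 133.0 +4.133 +2.583 = 139.717 m.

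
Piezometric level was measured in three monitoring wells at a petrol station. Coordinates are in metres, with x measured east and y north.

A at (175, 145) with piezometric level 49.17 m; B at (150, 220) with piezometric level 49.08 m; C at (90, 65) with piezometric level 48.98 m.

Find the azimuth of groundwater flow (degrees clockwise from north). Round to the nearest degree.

278°

Taking A as reference: B−A = (-25, 75, -0.09); C−A = (-85, -80, -0.19).
Determinant of the coordinate differences = (-25)·(-80) − (-85)·75 = 8375.
∂h/∂x = [(-0.09)·(-80) − (-0.19)·75] / 8375 = +0.002561
∂h/∂y = [(-25)·(-0.19) − (-85)·(-0.09)] / 8375 = -0.0003463
Flow direction (−∇h) has components (-0.002561 E, +0.0003463 N).
Azimuth = atan2(E, N) = atan2(-0.002561, +0.0003463) = 277.7° ≈ 278°.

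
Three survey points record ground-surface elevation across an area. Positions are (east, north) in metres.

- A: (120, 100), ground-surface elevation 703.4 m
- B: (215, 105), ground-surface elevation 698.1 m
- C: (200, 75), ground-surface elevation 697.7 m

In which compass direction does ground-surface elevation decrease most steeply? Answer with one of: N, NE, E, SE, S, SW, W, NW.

Taking A as reference: B−A = (95, 5, -5.3); C−A = (80, -25, -5.7).
Solve a·Δx + b·Δy = Δz: det = 95·(-25) − 80·5 = -2775.
∂z/∂x = [(-5.3)·(-25) − (-5.7)·5] / -2775 = -0.05802
∂z/∂y = [95·(-5.7) − 80·(-5.3)] / -2775 = +0.04234
Steepest decrease is along −∇f = (+0.05802 E, -0.04234 N) → southeast.

SE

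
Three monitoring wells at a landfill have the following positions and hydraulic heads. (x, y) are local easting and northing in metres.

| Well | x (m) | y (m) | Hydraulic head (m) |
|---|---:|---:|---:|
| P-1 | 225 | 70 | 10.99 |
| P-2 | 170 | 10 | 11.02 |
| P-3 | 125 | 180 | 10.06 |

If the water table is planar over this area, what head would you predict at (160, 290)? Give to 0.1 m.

Differences from P-1: to P-2 (Δx, Δy, Δh) = (-55, -60, +0.03); to P-3 = (-100, 110, -0.93).
Determinant of the coordinate differences = (-55)·110 − (-100)·(-60) = -12050.
∂h/∂x = [(+0.03)·110 − (-0.93)·(-60)] / -12050 = +0.004357
∂h/∂y = [(-55)·(-0.93) − (-100)·(+0.03)] / -12050 = -0.004494
h(160, 290) = 10.99 + (+0.004357)·(-65) + (-0.004494)·(220) = 10.99 -0.283 -0.989 = 9.718 m.

9.7 m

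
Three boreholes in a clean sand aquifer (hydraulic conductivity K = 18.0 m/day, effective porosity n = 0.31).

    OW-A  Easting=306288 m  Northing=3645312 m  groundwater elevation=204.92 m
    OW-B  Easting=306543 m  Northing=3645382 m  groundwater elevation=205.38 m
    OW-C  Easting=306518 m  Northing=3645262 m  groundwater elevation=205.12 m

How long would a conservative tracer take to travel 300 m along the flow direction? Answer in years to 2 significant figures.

Taking OW-A as reference: OW-B−OW-A = (255, 70, +0.46); OW-C−OW-A = (230, -50, +0.20).
Determinant of the coordinate differences = 255·(-50) − 230·70 = -28850.
∂h/∂x = [(+0.46)·(-50) − (+0.20)·70] / -28850 = +0.001282
∂h/∂y = [255·(+0.20) − 230·(+0.46)] / -28850 = +0.001899
|∇h| = √(0.001282² + 0.001899²) = 0.002291
Seepage velocity v = K·i/n = 18.0 × 0.002291 / 0.31 = 0.133 m/day.
t = 300 / 0.133 = 2256 days = 6.18 years.

6.2 years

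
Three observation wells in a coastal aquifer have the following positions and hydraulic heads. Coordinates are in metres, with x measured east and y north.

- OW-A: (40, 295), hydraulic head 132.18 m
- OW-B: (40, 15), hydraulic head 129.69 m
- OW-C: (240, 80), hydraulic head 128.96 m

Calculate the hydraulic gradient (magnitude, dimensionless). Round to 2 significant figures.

0.011

Three-point gradient (reference OW-A): Δ to OW-B = (0, -280, -2.49), Δ to OW-C = (200, -215, -3.22).
∂h/∂x = -0.006540, ∂h/∂y = +0.008893 (det = 56000).
|∇h| = √(-0.006540² + 0.008893²) = 0.01104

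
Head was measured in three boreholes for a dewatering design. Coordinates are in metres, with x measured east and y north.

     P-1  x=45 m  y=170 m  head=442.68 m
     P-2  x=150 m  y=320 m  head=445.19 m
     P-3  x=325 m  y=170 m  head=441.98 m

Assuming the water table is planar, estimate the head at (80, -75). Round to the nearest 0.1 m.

438.1 m

Differences from P-1: to P-2 (Δx, Δy, Δh) = (105, 150, +2.51); to P-3 = (280, 0, -0.70).
Determinant of the coordinate differences = 105·0 − 280·150 = -42000.
∂h/∂x = [(+2.51)·0 − (-0.70)·150] / -42000 = -0.002500
∂h/∂y = [105·(-0.70) − 280·(+2.51)] / -42000 = +0.01848
h(80, -75) = 442.68 + (-0.002500)·(35) + (+0.01848)·(-245) = 442.68 -0.087 -4.528 = 438.064 m.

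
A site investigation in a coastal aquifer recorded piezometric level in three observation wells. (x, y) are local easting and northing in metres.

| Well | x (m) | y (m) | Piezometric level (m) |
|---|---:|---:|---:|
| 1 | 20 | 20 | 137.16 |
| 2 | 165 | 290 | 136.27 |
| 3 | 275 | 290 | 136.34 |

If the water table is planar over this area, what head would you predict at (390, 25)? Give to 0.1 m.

137.4 m

Differences from 1: to 2 (Δx, Δy, Δh) = (145, 270, -0.89); to 3 = (255, 270, -0.82).
Determinant of the coordinate differences = 145·270 − 255·270 = -29700.
∂h/∂x = [(-0.89)·270 − (-0.82)·270] / -29700 = +0.0006364
∂h/∂y = [145·(-0.82) − 255·(-0.89)] / -29700 = -0.003638
h(390, 25) = 137.16 + (+0.0006364)·(370) + (-0.003638)·(5) = 137.16 +0.235 -0.018 = 137.377 m.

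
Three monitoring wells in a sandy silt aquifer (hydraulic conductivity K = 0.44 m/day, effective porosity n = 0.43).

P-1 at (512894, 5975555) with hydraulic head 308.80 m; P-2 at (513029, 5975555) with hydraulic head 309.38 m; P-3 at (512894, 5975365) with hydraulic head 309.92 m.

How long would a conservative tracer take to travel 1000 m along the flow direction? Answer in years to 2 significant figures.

370 years

∂h/∂x = (309.38 − 308.80) / (513029 − 512894) = +0.004296
∂h/∂y = (309.92 − 308.80) / (5975365 − 5975555) = -0.005895
|∇h| = √(0.004296² + -0.005895²) = 0.007294
Seepage velocity v = K·i/n = 0.44 × 0.007294 / 0.43 = 0.007464 m/day.
t = 1000 / 0.007464 = 1.34e+05 days = 367 years.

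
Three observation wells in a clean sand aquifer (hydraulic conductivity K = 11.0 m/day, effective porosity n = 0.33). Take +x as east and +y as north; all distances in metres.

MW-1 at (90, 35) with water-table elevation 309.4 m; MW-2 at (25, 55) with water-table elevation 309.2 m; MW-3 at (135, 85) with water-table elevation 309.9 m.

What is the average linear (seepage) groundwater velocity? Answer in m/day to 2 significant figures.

0.25 m/day

With h = a·x + b·y + c and MW-1 as origin, the differences give:
  (-65)·a + 20·b = -0.2
  45·a + 50·b = +0.5
Eliminate b (×50 and ×20, subtract): -4150·a = -20.00 → a = ∂h/∂x = +0.004819
Back-substitute: b = ∂h/∂y = +0.005663.
|∇h| = √(0.004819² + 0.005663²) = 0.007436
Seepage velocity v = K·i/n = 11.0 × 0.007436 / 0.33 = 0.2479 m/day.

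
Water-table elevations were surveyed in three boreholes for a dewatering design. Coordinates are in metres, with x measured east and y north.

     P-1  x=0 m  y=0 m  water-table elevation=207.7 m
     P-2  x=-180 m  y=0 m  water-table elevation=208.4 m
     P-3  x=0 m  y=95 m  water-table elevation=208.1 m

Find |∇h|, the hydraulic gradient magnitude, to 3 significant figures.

0.00573

∂h/∂x = (208.4 − 207.7) / (-180 − 0) = -0.003889
∂h/∂y = (208.1 − 207.7) / (95 − 0) = +0.004211
|∇h| = √(-0.003889² + 0.004211²) = 0.005732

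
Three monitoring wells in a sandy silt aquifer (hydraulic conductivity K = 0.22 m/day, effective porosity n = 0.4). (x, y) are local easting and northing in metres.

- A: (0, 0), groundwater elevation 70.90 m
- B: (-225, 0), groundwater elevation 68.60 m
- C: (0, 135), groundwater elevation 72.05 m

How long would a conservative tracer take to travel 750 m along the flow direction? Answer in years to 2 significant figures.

∂h/∂x = (68.60 − 70.90) / (-225 − 0) = +0.01022
∂h/∂y = (72.05 − 70.90) / (135 − 0) = +0.008519
|∇h| = √(0.01022² + 0.008519²) = 0.0133
Seepage velocity v = K·i/n = 0.22 × 0.0133 / 0.4 = 0.007315 m/day.
t = 750 / 0.007315 = 1.025e+05 days = 281 years.

280 years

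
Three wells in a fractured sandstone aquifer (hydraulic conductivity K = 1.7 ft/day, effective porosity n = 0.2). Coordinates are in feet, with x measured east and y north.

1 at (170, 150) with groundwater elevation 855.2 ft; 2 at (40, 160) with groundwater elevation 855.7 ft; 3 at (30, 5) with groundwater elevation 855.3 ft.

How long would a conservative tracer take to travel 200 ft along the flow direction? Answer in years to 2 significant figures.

Taking 1 as reference: 2−1 = (-130, 10, +0.5); 3−1 = (-140, -145, +0.1).
Solve a·Δx + b·Δy = Δh: det = (-130)·(-145) − (-140)·10 = 20250.
∂h/∂x = [(+0.5)·(-145) − (+0.1)·10] / 20250 = -0.003630
∂h/∂y = [(-130)·(+0.1) − (-140)·(+0.5)] / 20250 = +0.002815
|∇h| = √(-0.003630² + 0.002815²) = 0.004594
Seepage velocity v = K·i/n = 1.7 × 0.004594 / 0.2 = 0.03905 ft/day.
t = 200 / 0.03905 = 5122 days = 14 years.

14 years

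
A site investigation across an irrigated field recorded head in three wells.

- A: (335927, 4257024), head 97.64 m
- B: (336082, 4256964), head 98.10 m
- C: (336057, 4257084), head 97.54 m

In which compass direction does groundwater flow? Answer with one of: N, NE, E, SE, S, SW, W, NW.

Differences from A: to B (Δx, Δy, Δh) = (155, -60, +0.46); to C = (130, 60, -0.10).
Determinant of the coordinate differences = 155·60 − 130·(-60) = 17100.
∂h/∂x = [(+0.46)·60 − (-0.10)·(-60)] / 17100 = +0.001263
∂h/∂y = [155·(-0.10) − 130·(+0.46)] / 17100 = -0.004404
Flow = −∇h = (-0.001263 east, +0.004404 north), which points north.

N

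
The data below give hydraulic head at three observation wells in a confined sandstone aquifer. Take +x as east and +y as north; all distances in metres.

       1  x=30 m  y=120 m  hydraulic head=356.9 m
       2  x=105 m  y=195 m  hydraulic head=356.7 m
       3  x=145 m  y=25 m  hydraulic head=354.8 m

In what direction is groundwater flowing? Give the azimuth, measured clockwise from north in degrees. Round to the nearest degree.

127°

Taking 1 as reference: 2−1 = (75, 75, -0.2); 3−1 = (115, -95, -2.1).
Determinant of the coordinate differences = 75·(-95) − 115·75 = -15750.
∂h/∂x = [(-0.2)·(-95) − (-2.1)·75] / -15750 = -0.01121
∂h/∂y = [75·(-2.1) − 115·(-0.2)] / -15750 = +0.008540
Flow direction (−∇h) has components (+0.01121 E, -0.008540 N).
Azimuth = atan2(E, N) = atan2(+0.01121, -0.008540) = 127.3° ≈ 127°.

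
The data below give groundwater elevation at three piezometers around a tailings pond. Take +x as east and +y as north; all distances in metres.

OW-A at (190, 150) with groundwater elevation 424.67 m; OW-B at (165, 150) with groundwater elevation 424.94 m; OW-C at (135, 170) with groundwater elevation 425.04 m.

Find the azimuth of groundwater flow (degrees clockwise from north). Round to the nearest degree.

Three-point gradient (reference OW-A): Δ to OW-B = (-25, 0, +0.27), Δ to OW-C = (-55, 20, +0.37).
∂h/∂x = -0.01080, ∂h/∂y = -0.01120 (det = -500).
Flow direction (−∇h) has components (+0.01080 E, +0.01120 N).
Azimuth = atan2(E, N) = atan2(+0.01080, +0.01120) = 44.0° ≈ 044°.

044°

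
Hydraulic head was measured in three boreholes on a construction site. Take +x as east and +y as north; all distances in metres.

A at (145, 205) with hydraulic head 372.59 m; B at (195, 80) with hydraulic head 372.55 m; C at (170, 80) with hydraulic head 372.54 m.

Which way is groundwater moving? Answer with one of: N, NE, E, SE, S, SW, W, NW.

With h = a·x + b·y + c and A as origin, the differences give:
  50·a + (-125)·b = -0.04
  25·a + (-125)·b = -0.05
Eliminate b (×(-125) and ×(-125), subtract): -3125·a = -1.250 → a = ∂h/∂x = +0.0004000
Back-substitute: b = ∂h/∂y = +0.0004800.
Flow = −∇h = (-0.0004000 east, -0.0004800 north), which points southwest.

SW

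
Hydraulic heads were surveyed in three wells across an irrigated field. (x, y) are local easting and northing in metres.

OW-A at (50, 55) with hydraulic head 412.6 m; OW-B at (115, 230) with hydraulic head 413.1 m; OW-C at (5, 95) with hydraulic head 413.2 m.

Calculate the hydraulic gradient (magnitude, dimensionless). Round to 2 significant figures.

Three-point gradient (reference OW-A): Δ to OW-B = (65, 175, +0.5), Δ to OW-C = (-45, 40, +0.6).
∂h/∂x = -0.008115, ∂h/∂y = +0.005871 (det = 10475).
|∇h| = √(-0.008115² + 0.005871²) = 0.01002

0.010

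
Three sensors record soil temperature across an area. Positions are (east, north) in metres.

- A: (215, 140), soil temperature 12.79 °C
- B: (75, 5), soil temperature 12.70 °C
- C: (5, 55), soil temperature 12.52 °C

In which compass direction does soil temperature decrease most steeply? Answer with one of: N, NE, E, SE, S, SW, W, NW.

NW

Differences from A: to B (Δx, Δy, Δh) = (-140, -135, -0.09); to C = (-210, -85, -0.27).
Determinant of the coordinate differences = (-140)·(-85) − (-210)·(-135) = -16450.
∂T/∂x = [(-0.09)·(-85) − (-0.27)·(-135)] / -16450 = +0.001751
∂T/∂y = [(-140)·(-0.27) − (-210)·(-0.09)] / -16450 = -0.001149
Steepest decrease is along −∇f = (-0.001751 E, +0.001149 N) → northwest.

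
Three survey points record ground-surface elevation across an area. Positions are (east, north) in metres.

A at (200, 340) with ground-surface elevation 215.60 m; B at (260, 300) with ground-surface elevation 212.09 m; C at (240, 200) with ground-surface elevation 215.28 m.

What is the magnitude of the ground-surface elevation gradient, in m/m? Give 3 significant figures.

0.0726 m/m

Differences from A: to B (Δx, Δy, Δh) = (60, -40, -3.51); to C = (40, -140, -0.32).
Solve a·Δx + b·Δy = Δz: det = 60·(-140) − 40·(-40) = -6800.
∂z/∂x = [(-3.51)·(-140) − (-0.32)·(-40)] / -6800 = -0.07038
∂z/∂y = [60·(-0.32) − 40·(-3.51)] / -6800 = -0.01782
|∇f| = √(-0.07038² + -0.01782²) = 0.0726 m/m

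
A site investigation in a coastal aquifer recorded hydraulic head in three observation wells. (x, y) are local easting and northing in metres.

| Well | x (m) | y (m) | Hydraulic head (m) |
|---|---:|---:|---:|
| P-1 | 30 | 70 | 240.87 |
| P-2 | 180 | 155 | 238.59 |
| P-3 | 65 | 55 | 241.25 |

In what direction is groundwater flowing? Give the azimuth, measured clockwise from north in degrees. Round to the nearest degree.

With h = a·x + b·y + c and P-1 as origin, the differences give:
  150·a + 85·b = -2.28
  35·a + (-15)·b = +0.38
Eliminate b (×(-15) and ×85, subtract): -5225·a = 1.900 → a = ∂h/∂x = -0.0003636
Back-substitute: b = ∂h/∂y = -0.02618.
Flow direction (−∇h) has components (+0.0003636 E, +0.02618 N).
Azimuth = atan2(E, N) = atan2(+0.0003636, +0.02618) = 0.8° ≈ 001°.

001°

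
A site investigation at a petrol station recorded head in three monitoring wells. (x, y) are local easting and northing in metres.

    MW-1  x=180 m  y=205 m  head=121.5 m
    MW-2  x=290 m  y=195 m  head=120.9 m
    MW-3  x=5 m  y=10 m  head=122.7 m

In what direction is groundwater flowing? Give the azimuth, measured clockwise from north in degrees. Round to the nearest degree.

078°

Three-point gradient (reference MW-1): Δ to MW-2 = (110, -10, -0.6), Δ to MW-3 = (-175, -195, +1.2).
∂h/∂x = -0.005560, ∂h/∂y = -0.001164 (det = -23200).
Flow direction (−∇h) has components (+0.005560 E, +0.001164 N).
Azimuth = atan2(E, N) = atan2(+0.005560, +0.001164) = 78.2° ≈ 078°.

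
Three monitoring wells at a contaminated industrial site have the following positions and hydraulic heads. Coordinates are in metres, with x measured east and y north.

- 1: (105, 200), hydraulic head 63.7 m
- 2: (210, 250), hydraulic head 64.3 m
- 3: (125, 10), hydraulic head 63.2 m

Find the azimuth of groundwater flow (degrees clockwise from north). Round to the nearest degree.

Taking 1 as reference: 2−1 = (105, 50, +0.6); 3−1 = (20, -190, -0.5).
Determinant of the coordinate differences = 105·(-190) − 20·50 = -20950.
∂h/∂x = [(+0.6)·(-190) − (-0.5)·50] / -20950 = +0.004248
∂h/∂y = [105·(-0.5) − 20·(+0.6)] / -20950 = +0.003079
Flow direction (−∇h) has components (-0.004248 E, -0.003079 N).
Azimuth = atan2(E, N) = atan2(-0.004248, -0.003079) = 234.1° ≈ 234°.

234°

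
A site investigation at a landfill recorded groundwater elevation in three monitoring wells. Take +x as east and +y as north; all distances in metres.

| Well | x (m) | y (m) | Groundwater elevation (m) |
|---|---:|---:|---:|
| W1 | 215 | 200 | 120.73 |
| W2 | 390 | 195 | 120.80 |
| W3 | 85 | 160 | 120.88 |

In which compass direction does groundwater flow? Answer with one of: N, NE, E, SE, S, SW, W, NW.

Taking W1 as reference: W2−W1 = (175, -5, +0.07); W3−W1 = (-130, -40, +0.15).
Solve a·Δx + b·Δy = Δh: det = 175·(-40) − (-130)·(-5) = -7650.
∂h/∂x = [(+0.07)·(-40) − (+0.15)·(-5)] / -7650 = +0.0002680
∂h/∂y = [175·(+0.15) − (-130)·(+0.07)] / -7650 = -0.004621
Flow = −∇h = (-0.0002680 east, +0.004621 north), which points north.

N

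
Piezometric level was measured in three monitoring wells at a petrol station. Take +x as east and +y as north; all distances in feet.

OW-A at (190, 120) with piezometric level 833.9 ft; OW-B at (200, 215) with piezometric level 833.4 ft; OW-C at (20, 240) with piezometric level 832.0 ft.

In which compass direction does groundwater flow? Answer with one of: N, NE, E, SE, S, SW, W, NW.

With h = a·x + b·y + c and OW-A as origin, the differences give:
  10·a + 95·b = -0.5
  (-170)·a + 120·b = -1.9
Eliminate b (×120 and ×95, subtract): 17350·a = 120.50 → a = ∂h/∂x = +0.006945
Back-substitute: b = ∂h/∂y = -0.005994.
Flow = −∇h = (-0.006945 east, +0.005994 north), which points northwest.

NW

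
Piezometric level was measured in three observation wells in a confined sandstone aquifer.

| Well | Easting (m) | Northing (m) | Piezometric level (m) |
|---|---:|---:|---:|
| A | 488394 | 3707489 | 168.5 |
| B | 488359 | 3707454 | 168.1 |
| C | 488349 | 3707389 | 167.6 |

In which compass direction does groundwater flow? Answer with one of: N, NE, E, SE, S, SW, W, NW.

With h = a·x + b·y + c and A as origin, the differences give:
  (-35)·a + (-35)·b = -0.4
  (-45)·a + (-100)·b = -0.9
Eliminate b (×(-100) and ×(-35), subtract): 1925·a = 8.50 → a = ∂h/∂x = +0.004416
Back-substitute: b = ∂h/∂y = +0.007013.
Flow = −∇h = (-0.004416 east, -0.007013 north), which points southwest.

SW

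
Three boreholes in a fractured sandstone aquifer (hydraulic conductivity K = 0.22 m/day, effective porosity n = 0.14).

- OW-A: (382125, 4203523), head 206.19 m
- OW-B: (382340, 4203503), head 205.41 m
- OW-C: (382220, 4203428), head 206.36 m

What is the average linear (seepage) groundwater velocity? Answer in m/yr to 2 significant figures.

Differences from OW-A: to OW-B (Δx, Δy, Δh) = (215, -20, -0.78); to OW-C = (95, -95, +0.17).
Determinant of the coordinate differences = 215·(-95) − 95·(-20) = -18525.
∂h/∂x = [(-0.78)·(-95) − (+0.17)·(-20)] / -18525 = -0.004184
∂h/∂y = [215·(+0.17) − 95·(-0.78)] / -18525 = -0.005973
|∇h| = √(-0.004184² + -0.005973²) = 0.007293
Seepage velocity v = K·i/n = 0.22 × 0.007293 / 0.14 = 0.01146 m/day = 4.186 m/yr.

4.2 m/yr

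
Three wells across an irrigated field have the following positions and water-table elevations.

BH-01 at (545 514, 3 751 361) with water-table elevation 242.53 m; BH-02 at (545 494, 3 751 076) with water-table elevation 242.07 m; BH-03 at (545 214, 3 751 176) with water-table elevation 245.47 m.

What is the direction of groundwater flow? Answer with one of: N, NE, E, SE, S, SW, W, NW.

E

With h = a·x + b·y + c and BH-01 as origin, the differences give:
  (-20)·a + (-285)·b = -0.46
  (-300)·a + (-185)·b = +2.94
Eliminate b (×(-185) and ×(-285), subtract): -81800·a = 923.000 → a = ∂h/∂x = -0.01128
Back-substitute: b = ∂h/∂y = +0.002406.
Flow = −∇h = (+0.01128 east, -0.002406 north), which points east.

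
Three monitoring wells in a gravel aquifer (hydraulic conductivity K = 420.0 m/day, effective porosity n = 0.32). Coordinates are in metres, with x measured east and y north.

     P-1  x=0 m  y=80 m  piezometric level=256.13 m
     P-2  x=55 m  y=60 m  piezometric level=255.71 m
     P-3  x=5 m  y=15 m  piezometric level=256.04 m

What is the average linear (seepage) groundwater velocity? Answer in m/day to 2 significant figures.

Differences from P-1: to P-2 (Δx, Δy, Δh) = (55, -20, -0.42); to P-3 = (5, -65, -0.09).
Solve a·Δx + b·Δy = Δh: det = 55·(-65) − 5·(-20) = -3475.
∂h/∂x = [(-0.42)·(-65) − (-0.09)·(-20)] / -3475 = -0.007338
∂h/∂y = [55·(-0.09) − 5·(-0.42)] / -3475 = +0.0008201
|∇h| = √(-0.007338² + 0.0008201²) = 0.007384
Seepage velocity v = K·i/n = 420.0 × 0.007384 / 0.32 = 9.691 m/day.

9.7 m/day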